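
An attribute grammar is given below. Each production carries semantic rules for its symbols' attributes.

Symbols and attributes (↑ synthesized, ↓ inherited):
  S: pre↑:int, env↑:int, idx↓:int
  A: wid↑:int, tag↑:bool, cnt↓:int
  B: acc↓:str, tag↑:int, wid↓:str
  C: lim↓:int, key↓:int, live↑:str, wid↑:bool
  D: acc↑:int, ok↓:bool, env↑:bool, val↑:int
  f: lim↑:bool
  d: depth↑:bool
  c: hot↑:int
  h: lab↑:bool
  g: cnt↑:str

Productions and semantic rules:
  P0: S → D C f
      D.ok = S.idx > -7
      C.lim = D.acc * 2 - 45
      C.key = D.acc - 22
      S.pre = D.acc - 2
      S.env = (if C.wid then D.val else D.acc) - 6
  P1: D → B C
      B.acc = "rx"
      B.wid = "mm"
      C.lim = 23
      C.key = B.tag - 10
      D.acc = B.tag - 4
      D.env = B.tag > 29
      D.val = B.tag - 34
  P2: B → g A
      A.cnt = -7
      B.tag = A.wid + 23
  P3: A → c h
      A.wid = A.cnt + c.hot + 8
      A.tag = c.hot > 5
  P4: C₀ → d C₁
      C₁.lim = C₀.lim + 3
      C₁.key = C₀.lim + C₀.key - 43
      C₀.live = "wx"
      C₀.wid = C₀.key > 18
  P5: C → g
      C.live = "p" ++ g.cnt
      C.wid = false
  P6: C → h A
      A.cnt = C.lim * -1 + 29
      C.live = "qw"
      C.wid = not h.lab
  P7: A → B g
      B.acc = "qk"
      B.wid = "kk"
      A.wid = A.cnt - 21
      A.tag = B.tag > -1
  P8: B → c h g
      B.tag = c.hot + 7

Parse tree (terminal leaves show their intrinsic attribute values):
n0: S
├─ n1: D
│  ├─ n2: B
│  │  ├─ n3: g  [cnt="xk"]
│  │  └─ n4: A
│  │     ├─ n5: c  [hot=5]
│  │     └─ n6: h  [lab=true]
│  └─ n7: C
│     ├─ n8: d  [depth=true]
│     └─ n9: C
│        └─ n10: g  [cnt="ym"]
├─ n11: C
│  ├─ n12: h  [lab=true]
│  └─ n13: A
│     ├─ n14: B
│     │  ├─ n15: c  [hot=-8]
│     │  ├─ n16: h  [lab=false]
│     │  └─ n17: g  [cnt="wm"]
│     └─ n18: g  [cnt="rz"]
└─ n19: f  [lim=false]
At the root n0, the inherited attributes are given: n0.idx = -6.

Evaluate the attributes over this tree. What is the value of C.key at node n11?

1. n0.idx = -6  [given at root]
2. n1.ok = true  [S.idx > -7]
3. n2.acc = "rx"  ["rx"]
4. n2.wid = "mm"  ["mm"]
5. n3.cnt = "xk"  [terminal]
6. n4.cnt = -7  [-7]
7. n5.hot = 5  [terminal]
8. n6.lab = true  [terminal]
9. n4.wid = 6  [A.cnt + c.hot + 8]
10. n4.tag = false  [c.hot > 5]
11. n2.tag = 29  [A.wid + 23]
12. n7.lim = 23  [23]
13. n7.key = 19  [B.tag - 10]
14. n8.depth = true  [terminal]
15. n9.lim = 26  [C₀.lim + 3]
16. n9.key = -1  [C₀.lim + C₀.key - 43]
17. n10.cnt = "ym"  [terminal]
18. n9.live = "pym"  ["p" ++ g.cnt]
19. n9.wid = false  [false]
20. n7.live = "wx"  ["wx"]
21. n7.wid = true  [C₀.key > 18]
22. n1.acc = 25  [B.tag - 4]
23. n1.env = false  [B.tag > 29]
24. n1.val = -5  [B.tag - 34]
25. n11.lim = 5  [D.acc * 2 - 45]
26. n11.key = 3  [D.acc - 22]
27. n12.lab = true  [terminal]
28. n13.cnt = 24  [C.lim * -1 + 29]
29. n14.acc = "qk"  ["qk"]
30. n14.wid = "kk"  ["kk"]
31. n15.hot = -8  [terminal]
32. n16.lab = false  [terminal]
33. n17.cnt = "wm"  [terminal]
34. n14.tag = -1  [c.hot + 7]
35. n18.cnt = "rz"  [terminal]
36. n13.wid = 3  [A.cnt - 21]
37. n13.tag = false  [B.tag > -1]
38. n11.live = "qw"  ["qw"]
39. n11.wid = false  [not h.lab]
40. n19.lim = false  [terminal]
41. n0.pre = 23  [D.acc - 2]
42. n0.env = 19  [(if C.wid then D.val else D.acc) - 6]

3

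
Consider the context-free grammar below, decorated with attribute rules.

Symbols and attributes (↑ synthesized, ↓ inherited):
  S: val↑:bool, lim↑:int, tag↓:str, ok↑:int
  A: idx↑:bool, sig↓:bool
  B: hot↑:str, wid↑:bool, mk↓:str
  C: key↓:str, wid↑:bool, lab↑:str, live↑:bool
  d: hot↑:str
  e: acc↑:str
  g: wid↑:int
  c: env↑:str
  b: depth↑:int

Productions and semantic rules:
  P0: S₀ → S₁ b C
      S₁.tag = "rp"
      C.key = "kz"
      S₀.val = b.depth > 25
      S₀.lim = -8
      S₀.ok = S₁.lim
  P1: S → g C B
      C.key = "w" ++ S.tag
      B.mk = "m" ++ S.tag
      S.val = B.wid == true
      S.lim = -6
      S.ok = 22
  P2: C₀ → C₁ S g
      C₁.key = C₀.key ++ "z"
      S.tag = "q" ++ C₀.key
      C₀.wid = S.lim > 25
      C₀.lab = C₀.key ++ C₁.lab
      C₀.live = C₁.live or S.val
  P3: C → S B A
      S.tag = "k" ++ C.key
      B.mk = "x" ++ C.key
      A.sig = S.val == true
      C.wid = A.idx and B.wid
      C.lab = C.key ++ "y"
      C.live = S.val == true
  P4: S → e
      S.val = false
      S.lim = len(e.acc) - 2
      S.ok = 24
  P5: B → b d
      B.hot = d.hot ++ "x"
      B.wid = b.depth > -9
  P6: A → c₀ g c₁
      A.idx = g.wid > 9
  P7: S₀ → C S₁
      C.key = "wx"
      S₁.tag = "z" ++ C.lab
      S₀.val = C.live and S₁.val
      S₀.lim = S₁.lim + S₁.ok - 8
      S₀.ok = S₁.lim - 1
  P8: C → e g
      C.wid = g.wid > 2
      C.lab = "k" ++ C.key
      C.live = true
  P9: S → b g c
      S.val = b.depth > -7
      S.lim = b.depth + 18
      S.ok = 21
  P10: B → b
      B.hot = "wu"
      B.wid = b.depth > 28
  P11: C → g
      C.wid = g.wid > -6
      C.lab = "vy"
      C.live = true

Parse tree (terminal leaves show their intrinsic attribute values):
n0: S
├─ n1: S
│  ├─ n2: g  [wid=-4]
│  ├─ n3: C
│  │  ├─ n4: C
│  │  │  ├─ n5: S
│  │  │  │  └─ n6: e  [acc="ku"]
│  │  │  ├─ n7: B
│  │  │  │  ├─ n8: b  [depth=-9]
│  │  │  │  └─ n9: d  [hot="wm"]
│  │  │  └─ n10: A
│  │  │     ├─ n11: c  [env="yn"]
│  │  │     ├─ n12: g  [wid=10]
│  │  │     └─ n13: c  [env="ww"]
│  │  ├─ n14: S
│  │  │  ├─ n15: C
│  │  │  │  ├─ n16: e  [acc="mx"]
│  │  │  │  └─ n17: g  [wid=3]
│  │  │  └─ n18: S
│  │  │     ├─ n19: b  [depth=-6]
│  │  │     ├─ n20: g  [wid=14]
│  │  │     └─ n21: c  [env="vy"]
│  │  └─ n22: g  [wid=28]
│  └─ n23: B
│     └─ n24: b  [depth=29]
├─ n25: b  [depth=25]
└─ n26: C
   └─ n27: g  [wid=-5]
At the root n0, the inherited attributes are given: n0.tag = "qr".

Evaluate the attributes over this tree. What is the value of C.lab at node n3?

1. n0.tag = "qr"  [given at root]
2. n1.tag = "rp"  ["rp"]
3. n2.wid = -4  [terminal]
4. n3.key = "wrp"  ["w" ++ S.tag]
5. n4.key = "wrpz"  [C₀.key ++ "z"]
6. n5.tag = "kwrpz"  ["k" ++ C.key]
7. n6.acc = "ku"  [terminal]
8. n5.val = false  [false]
9. n5.lim = 0  [len(e.acc) - 2]
10. n5.ok = 24  [24]
11. n7.mk = "xwrpz"  ["x" ++ C.key]
12. n8.depth = -9  [terminal]
13. n9.hot = "wm"  [terminal]
14. n7.hot = "wmx"  [d.hot ++ "x"]
15. n7.wid = false  [b.depth > -9]
16. n10.sig = false  [S.val == true]
17. n11.env = "yn"  [terminal]
18. n12.wid = 10  [terminal]
19. n13.env = "ww"  [terminal]
20. n10.idx = true  [g.wid > 9]
21. n4.wid = false  [A.idx and B.wid]
22. n4.lab = "wrpzy"  [C.key ++ "y"]
23. n4.live = false  [S.val == true]
24. n14.tag = "qwrp"  ["q" ++ C₀.key]
25. n15.key = "wx"  ["wx"]
26. n16.acc = "mx"  [terminal]
27. n17.wid = 3  [terminal]
28. n15.wid = true  [g.wid > 2]
29. n15.lab = "kwx"  ["k" ++ C.key]
30. n15.live = true  [true]
31. n18.tag = "zkwx"  ["z" ++ C.lab]
32. n19.depth = -6  [terminal]
33. n20.wid = 14  [terminal]
34. n21.env = "vy"  [terminal]
35. n18.val = true  [b.depth > -7]
36. n18.lim = 12  [b.depth + 18]
37. n18.ok = 21  [21]
38. n14.val = true  [C.live and S₁.val]
39. n14.lim = 25  [S₁.lim + S₁.ok - 8]
40. n14.ok = 11  [S₁.lim - 1]
41. n22.wid = 28  [terminal]
42. n3.wid = false  [S.lim > 25]
43. n3.lab = "wrpwrpzy"  [C₀.key ++ C₁.lab]
44. n3.live = true  [C₁.live or S.val]
45. n23.mk = "mrp"  ["m" ++ S.tag]
46. n24.depth = 29  [terminal]
47. n23.hot = "wu"  ["wu"]
48. n23.wid = true  [b.depth > 28]
49. n1.val = true  [B.wid == true]
50. n1.lim = -6  [-6]
51. n1.ok = 22  [22]
52. n25.depth = 25  [terminal]
53. n26.key = "kz"  ["kz"]
54. n27.wid = -5  [terminal]
55. n26.wid = true  [g.wid > -6]
56. n26.lab = "vy"  ["vy"]
57. n26.live = true  [true]
58. n0.val = false  [b.depth > 25]
59. n0.lim = -8  [-8]
60. n0.ok = -6  [S₁.lim]

"wrpwrpzy"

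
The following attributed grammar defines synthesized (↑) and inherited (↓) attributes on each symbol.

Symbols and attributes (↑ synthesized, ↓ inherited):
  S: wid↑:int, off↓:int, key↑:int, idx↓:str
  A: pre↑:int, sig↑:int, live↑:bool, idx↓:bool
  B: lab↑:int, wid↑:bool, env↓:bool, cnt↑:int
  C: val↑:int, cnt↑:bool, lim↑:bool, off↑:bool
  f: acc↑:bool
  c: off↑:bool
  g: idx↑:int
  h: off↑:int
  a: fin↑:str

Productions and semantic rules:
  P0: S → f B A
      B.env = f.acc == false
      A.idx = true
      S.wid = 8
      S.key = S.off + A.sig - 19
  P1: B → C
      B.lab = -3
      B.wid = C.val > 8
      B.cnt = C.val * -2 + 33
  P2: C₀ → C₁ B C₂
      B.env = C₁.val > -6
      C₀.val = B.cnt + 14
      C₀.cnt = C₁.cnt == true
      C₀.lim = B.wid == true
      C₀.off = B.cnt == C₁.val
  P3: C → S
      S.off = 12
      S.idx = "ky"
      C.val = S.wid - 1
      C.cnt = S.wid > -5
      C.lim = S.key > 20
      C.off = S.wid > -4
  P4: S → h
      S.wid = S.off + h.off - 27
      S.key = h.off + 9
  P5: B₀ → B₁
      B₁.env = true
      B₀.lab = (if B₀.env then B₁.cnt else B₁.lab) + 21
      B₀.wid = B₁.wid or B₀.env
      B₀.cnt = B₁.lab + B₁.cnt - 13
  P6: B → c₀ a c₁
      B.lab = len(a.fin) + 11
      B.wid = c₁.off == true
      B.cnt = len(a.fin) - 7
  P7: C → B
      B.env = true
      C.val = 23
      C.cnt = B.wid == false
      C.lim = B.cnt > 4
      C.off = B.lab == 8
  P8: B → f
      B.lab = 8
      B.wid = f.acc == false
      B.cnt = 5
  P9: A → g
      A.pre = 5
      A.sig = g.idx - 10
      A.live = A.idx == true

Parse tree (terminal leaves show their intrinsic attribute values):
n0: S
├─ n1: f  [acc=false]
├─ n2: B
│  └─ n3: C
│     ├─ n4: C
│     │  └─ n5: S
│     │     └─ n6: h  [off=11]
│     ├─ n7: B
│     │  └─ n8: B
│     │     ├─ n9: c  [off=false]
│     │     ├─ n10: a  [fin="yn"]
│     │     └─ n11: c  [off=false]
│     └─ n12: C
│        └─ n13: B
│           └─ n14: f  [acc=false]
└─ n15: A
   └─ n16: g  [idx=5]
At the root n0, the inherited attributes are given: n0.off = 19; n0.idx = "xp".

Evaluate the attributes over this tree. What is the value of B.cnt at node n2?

15

1. n0.off = 19  [given at root]
2. n0.idx = "xp"  [given at root]
3. n1.acc = false  [terminal]
4. n2.env = true  [f.acc == false]
5. n5.off = 12  [12]
6. n5.idx = "ky"  ["ky"]
7. n6.off = 11  [terminal]
8. n5.wid = -4  [S.off + h.off - 27]
9. n5.key = 20  [h.off + 9]
10. n4.val = -5  [S.wid - 1]
11. n4.cnt = true  [S.wid > -5]
12. n4.lim = false  [S.key > 20]
13. n4.off = false  [S.wid > -4]
14. n7.env = true  [C₁.val > -6]
15. n8.env = true  [true]
16. n9.off = false  [terminal]
17. n10.fin = "yn"  [terminal]
18. n11.off = false  [terminal]
19. n8.lab = 13  [len(a.fin) + 11]
20. n8.wid = false  [c₁.off == true]
21. n8.cnt = -5  [len(a.fin) - 7]
22. n7.lab = 16  [(if B₀.env then B₁.cnt else B₁.lab) + 21]
23. n7.wid = true  [B₁.wid or B₀.env]
24. n7.cnt = -5  [B₁.lab + B₁.cnt - 13]
25. n13.env = true  [true]
26. n14.acc = false  [terminal]
27. n13.lab = 8  [8]
28. n13.wid = true  [f.acc == false]
29. n13.cnt = 5  [5]
30. n12.val = 23  [23]
31. n12.cnt = false  [B.wid == false]
32. n12.lim = true  [B.cnt > 4]
33. n12.off = true  [B.lab == 8]
34. n3.val = 9  [B.cnt + 14]
35. n3.cnt = true  [C₁.cnt == true]
36. n3.lim = true  [B.wid == true]
37. n3.off = true  [B.cnt == C₁.val]
38. n2.lab = -3  [-3]
39. n2.wid = true  [C.val > 8]
40. n2.cnt = 15  [C.val * -2 + 33]
41. n15.idx = true  [true]
42. n16.idx = 5  [terminal]
43. n15.pre = 5  [5]
44. n15.sig = -5  [g.idx - 10]
45. n15.live = true  [A.idx == true]
46. n0.wid = 8  [8]
47. n0.key = -5  [S.off + A.sig - 19]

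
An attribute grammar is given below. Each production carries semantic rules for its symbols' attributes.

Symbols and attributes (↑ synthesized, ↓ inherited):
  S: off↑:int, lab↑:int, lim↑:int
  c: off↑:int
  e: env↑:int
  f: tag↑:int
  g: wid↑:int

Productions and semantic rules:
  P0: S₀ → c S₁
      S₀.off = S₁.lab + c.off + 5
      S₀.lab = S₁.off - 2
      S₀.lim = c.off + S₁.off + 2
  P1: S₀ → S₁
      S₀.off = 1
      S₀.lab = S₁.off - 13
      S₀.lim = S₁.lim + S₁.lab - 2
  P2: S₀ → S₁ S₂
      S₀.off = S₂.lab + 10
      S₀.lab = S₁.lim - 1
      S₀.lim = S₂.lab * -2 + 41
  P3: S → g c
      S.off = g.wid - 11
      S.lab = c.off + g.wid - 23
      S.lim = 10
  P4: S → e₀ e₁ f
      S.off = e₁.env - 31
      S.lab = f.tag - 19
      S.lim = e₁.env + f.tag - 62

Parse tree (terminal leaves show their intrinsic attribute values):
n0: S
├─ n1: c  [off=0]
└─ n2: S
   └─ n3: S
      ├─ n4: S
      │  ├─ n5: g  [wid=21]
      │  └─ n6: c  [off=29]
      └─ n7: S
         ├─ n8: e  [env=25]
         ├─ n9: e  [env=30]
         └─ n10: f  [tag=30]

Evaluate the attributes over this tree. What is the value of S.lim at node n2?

26

1. n1.off = 0  [terminal]
2. n5.wid = 21  [terminal]
3. n6.off = 29  [terminal]
4. n4.off = 10  [g.wid - 11]
5. n4.lab = 27  [c.off + g.wid - 23]
6. n4.lim = 10  [10]
7. n8.env = 25  [terminal]
8. n9.env = 30  [terminal]
9. n10.tag = 30  [terminal]
10. n7.off = -1  [e₁.env - 31]
11. n7.lab = 11  [f.tag - 19]
12. n7.lim = -2  [e₁.env + f.tag - 62]
13. n3.off = 21  [S₂.lab + 10]
14. n3.lab = 9  [S₁.lim - 1]
15. n3.lim = 19  [S₂.lab * -2 + 41]
16. n2.off = 1  [1]
17. n2.lab = 8  [S₁.off - 13]
18. n2.lim = 26  [S₁.lim + S₁.lab - 2]
19. n0.off = 13  [S₁.lab + c.off + 5]
20. n0.lab = -1  [S₁.off - 2]
21. n0.lim = 3  [c.off + S₁.off + 2]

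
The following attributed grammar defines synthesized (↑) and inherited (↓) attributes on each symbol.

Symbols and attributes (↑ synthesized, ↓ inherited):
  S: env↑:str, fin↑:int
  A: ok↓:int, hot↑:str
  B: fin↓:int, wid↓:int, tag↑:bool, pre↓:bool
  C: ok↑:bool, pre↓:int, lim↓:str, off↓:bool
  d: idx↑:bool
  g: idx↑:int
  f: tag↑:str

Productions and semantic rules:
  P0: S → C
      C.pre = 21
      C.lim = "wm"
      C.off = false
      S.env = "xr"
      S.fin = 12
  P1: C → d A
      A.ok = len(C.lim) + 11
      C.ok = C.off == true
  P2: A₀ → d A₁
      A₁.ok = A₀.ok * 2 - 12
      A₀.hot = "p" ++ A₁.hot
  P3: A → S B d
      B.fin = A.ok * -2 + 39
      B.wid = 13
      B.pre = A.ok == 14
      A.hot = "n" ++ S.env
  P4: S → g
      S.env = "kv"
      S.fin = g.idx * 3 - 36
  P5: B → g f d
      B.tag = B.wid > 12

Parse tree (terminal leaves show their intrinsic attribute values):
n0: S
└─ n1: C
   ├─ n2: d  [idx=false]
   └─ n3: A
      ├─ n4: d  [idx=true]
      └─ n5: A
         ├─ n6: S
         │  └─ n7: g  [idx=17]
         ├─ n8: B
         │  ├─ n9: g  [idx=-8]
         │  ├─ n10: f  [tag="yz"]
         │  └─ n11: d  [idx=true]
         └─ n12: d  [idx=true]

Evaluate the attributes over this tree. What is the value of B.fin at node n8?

11

1. n1.pre = 21  [21]
2. n1.lim = "wm"  ["wm"]
3. n1.off = false  [false]
4. n2.idx = false  [terminal]
5. n3.ok = 13  [len(C.lim) + 11]
6. n4.idx = true  [terminal]
7. n5.ok = 14  [A₀.ok * 2 - 12]
8. n7.idx = 17  [terminal]
9. n6.env = "kv"  ["kv"]
10. n6.fin = 15  [g.idx * 3 - 36]
11. n8.fin = 11  [A.ok * -2 + 39]
12. n8.wid = 13  [13]
13. n8.pre = true  [A.ok == 14]
14. n9.idx = -8  [terminal]
15. n10.tag = "yz"  [terminal]
16. n11.idx = true  [terminal]
17. n8.tag = true  [B.wid > 12]
18. n12.idx = true  [terminal]
19. n5.hot = "nkv"  ["n" ++ S.env]
20. n3.hot = "pnkv"  ["p" ++ A₁.hot]
21. n1.ok = false  [C.off == true]
22. n0.env = "xr"  ["xr"]
23. n0.fin = 12  [12]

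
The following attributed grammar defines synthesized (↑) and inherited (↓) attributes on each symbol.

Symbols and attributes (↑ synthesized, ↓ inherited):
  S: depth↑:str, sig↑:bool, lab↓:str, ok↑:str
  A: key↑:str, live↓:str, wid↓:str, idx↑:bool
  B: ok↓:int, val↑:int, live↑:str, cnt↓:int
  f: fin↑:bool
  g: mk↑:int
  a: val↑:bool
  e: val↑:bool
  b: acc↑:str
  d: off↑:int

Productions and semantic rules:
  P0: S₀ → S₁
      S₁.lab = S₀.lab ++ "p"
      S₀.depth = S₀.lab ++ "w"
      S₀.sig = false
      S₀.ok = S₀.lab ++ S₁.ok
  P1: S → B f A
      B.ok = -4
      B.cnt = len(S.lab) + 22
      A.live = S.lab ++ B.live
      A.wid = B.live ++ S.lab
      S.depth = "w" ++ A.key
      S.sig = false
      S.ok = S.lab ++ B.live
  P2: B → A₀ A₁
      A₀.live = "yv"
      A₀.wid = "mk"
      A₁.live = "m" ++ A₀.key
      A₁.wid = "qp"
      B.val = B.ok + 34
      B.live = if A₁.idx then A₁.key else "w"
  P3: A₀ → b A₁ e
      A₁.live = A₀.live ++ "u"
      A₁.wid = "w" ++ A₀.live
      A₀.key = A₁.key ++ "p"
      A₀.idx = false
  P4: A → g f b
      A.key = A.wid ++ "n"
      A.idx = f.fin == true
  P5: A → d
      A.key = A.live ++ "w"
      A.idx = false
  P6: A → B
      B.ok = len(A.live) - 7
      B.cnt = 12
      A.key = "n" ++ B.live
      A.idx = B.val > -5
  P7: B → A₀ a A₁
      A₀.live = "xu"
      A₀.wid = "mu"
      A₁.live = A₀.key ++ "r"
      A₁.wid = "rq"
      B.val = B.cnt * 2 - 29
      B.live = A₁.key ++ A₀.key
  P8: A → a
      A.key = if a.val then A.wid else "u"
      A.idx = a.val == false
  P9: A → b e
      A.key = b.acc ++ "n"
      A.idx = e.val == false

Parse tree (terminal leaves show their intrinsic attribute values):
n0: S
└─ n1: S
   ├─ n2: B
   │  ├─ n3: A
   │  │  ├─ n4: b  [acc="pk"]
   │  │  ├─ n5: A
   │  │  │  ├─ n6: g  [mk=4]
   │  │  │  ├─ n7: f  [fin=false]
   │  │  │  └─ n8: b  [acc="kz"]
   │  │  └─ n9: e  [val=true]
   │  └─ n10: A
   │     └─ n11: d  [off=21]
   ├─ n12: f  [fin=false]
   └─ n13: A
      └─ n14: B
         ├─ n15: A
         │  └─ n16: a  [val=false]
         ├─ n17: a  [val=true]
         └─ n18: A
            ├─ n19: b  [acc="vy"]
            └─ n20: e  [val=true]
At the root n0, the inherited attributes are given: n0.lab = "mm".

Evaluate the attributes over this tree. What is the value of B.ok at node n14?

-3

1. n0.lab = "mm"  [given at root]
2. n1.lab = "mmp"  [S₀.lab ++ "p"]
3. n2.ok = -4  [-4]
4. n2.cnt = 25  [len(S.lab) + 22]
5. n3.live = "yv"  ["yv"]
6. n3.wid = "mk"  ["mk"]
7. n4.acc = "pk"  [terminal]
8. n5.live = "yvu"  [A₀.live ++ "u"]
9. n5.wid = "wyv"  ["w" ++ A₀.live]
10. n6.mk = 4  [terminal]
11. n7.fin = false  [terminal]
12. n8.acc = "kz"  [terminal]
13. n5.key = "wyvn"  [A.wid ++ "n"]
14. n5.idx = false  [f.fin == true]
15. n9.val = true  [terminal]
16. n3.key = "wyvnp"  [A₁.key ++ "p"]
17. n3.idx = false  [false]
18. n10.live = "mwyvnp"  ["m" ++ A₀.key]
19. n10.wid = "qp"  ["qp"]
20. n11.off = 21  [terminal]
21. n10.key = "mwyvnpw"  [A.live ++ "w"]
22. n10.idx = false  [false]
23. n2.val = 30  [B.ok + 34]
24. n2.live = "w"  [if A₁.idx then A₁.key else "w"]
25. n12.fin = false  [terminal]
26. n13.live = "mmpw"  [S.lab ++ B.live]
27. n13.wid = "wmmp"  [B.live ++ S.lab]
28. n14.ok = -3  [len(A.live) - 7]
29. n14.cnt = 12  [12]
30. n15.live = "xu"  ["xu"]
31. n15.wid = "mu"  ["mu"]
32. n16.val = false  [terminal]
33. n15.key = "u"  [if a.val then A.wid else "u"]
34. n15.idx = true  [a.val == false]
35. n17.val = true  [terminal]
36. n18.live = "ur"  [A₀.key ++ "r"]
37. n18.wid = "rq"  ["rq"]
38. n19.acc = "vy"  [terminal]
39. n20.val = true  [terminal]
40. n18.key = "vyn"  [b.acc ++ "n"]
41. n18.idx = false  [e.val == false]
42. n14.val = -5  [B.cnt * 2 - 29]
43. n14.live = "vynu"  [A₁.key ++ A₀.key]
44. n13.key = "nvynu"  ["n" ++ B.live]
45. n13.idx = false  [B.val > -5]
46. n1.depth = "wnvynu"  ["w" ++ A.key]
47. n1.sig = false  [false]
48. n1.ok = "mmpw"  [S.lab ++ B.live]
49. n0.depth = "mmw"  [S₀.lab ++ "w"]
50. n0.sig = false  [false]
51. n0.ok = "mmmmpw"  [S₀.lab ++ S₁.ok]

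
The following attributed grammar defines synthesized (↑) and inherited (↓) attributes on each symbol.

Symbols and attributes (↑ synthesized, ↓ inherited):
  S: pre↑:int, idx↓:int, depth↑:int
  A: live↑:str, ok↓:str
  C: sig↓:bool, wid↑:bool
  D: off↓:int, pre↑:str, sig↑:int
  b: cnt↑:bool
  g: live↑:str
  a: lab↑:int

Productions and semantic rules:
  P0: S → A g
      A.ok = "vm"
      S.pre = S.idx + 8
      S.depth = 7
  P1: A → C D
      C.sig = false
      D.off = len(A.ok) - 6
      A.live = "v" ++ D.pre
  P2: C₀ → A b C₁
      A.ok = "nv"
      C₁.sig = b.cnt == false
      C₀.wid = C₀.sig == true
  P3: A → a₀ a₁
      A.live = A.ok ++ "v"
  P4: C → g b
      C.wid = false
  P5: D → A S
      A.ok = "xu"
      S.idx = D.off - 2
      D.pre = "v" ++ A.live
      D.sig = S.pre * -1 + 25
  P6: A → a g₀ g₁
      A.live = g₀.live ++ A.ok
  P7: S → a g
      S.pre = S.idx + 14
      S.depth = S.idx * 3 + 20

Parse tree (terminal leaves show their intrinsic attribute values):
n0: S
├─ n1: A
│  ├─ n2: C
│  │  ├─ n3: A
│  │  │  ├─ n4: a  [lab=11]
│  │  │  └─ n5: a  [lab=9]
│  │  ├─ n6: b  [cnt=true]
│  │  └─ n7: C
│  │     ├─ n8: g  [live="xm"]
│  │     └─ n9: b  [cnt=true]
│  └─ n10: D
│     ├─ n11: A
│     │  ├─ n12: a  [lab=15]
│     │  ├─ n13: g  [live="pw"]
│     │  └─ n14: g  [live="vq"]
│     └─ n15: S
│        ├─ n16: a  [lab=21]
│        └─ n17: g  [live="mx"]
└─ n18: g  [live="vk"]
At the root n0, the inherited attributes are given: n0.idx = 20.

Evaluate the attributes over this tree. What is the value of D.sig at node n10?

1. n0.idx = 20  [given at root]
2. n1.ok = "vm"  ["vm"]
3. n2.sig = false  [false]
4. n3.ok = "nv"  ["nv"]
5. n4.lab = 11  [terminal]
6. n5.lab = 9  [terminal]
7. n3.live = "nvv"  [A.ok ++ "v"]
8. n6.cnt = true  [terminal]
9. n7.sig = false  [b.cnt == false]
10. n8.live = "xm"  [terminal]
11. n9.cnt = true  [terminal]
12. n7.wid = false  [false]
13. n2.wid = false  [C₀.sig == true]
14. n10.off = -4  [len(A.ok) - 6]
15. n11.ok = "xu"  ["xu"]
16. n12.lab = 15  [terminal]
17. n13.live = "pw"  [terminal]
18. n14.live = "vq"  [terminal]
19. n11.live = "pwxu"  [g₀.live ++ A.ok]
20. n15.idx = -6  [D.off - 2]
21. n16.lab = 21  [terminal]
22. n17.live = "mx"  [terminal]
23. n15.pre = 8  [S.idx + 14]
24. n15.depth = 2  [S.idx * 3 + 20]
25. n10.pre = "vpwxu"  ["v" ++ A.live]
26. n10.sig = 17  [S.pre * -1 + 25]
27. n1.live = "vvpwxu"  ["v" ++ D.pre]
28. n18.live = "vk"  [terminal]
29. n0.pre = 28  [S.idx + 8]
30. n0.depth = 7  [7]

17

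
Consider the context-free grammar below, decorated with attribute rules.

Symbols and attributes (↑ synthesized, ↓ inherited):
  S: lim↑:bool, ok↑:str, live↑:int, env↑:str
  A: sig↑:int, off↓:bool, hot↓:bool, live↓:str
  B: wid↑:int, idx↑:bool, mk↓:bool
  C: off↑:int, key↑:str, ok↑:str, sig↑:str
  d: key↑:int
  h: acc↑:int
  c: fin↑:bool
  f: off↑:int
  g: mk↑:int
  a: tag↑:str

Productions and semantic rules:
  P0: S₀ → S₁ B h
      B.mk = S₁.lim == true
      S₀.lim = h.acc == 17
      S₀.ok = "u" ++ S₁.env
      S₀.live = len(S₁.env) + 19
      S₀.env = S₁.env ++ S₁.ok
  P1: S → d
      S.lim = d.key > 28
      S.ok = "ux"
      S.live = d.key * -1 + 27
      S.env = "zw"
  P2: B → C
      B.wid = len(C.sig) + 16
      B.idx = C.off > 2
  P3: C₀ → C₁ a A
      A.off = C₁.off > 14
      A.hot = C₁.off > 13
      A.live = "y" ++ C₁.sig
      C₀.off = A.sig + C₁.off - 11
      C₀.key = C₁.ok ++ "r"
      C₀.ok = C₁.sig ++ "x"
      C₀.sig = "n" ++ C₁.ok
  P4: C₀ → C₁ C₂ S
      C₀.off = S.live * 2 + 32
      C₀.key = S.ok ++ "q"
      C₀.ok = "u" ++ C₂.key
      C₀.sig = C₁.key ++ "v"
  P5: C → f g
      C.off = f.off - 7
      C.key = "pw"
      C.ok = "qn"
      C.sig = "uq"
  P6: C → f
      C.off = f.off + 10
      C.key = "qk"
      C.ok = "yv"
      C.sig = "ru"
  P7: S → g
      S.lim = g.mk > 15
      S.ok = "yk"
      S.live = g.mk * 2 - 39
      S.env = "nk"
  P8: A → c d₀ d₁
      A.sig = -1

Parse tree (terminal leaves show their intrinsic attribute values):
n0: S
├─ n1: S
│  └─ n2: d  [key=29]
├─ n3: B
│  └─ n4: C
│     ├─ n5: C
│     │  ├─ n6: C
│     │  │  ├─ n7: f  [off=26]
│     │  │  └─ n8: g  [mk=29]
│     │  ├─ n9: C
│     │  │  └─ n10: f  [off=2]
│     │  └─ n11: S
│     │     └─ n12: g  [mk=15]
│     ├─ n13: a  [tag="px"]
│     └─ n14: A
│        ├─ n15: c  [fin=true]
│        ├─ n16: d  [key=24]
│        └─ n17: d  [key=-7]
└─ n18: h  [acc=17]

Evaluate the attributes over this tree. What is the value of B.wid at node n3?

1. n2.key = 29  [terminal]
2. n1.lim = true  [d.key > 28]
3. n1.ok = "ux"  ["ux"]
4. n1.live = -2  [d.key * -1 + 27]
5. n1.env = "zw"  ["zw"]
6. n3.mk = true  [S₁.lim == true]
7. n7.off = 26  [terminal]
8. n8.mk = 29  [terminal]
9. n6.off = 19  [f.off - 7]
10. n6.key = "pw"  ["pw"]
11. n6.ok = "qn"  ["qn"]
12. n6.sig = "uq"  ["uq"]
13. n10.off = 2  [terminal]
14. n9.off = 12  [f.off + 10]
15. n9.key = "qk"  ["qk"]
16. n9.ok = "yv"  ["yv"]
17. n9.sig = "ru"  ["ru"]
18. n12.mk = 15  [terminal]
19. n11.lim = false  [g.mk > 15]
20. n11.ok = "yk"  ["yk"]
21. n11.live = -9  [g.mk * 2 - 39]
22. n11.env = "nk"  ["nk"]
23. n5.off = 14  [S.live * 2 + 32]
24. n5.key = "ykq"  [S.ok ++ "q"]
25. n5.ok = "uqk"  ["u" ++ C₂.key]
26. n5.sig = "pwv"  [C₁.key ++ "v"]
27. n13.tag = "px"  [terminal]
28. n14.off = false  [C₁.off > 14]
29. n14.hot = true  [C₁.off > 13]
30. n14.live = "ypwv"  ["y" ++ C₁.sig]
31. n15.fin = true  [terminal]
32. n16.key = 24  [terminal]
33. n17.key = -7  [terminal]
34. n14.sig = -1  [-1]
35. n4.off = 2  [A.sig + C₁.off - 11]
36. n4.key = "uqkr"  [C₁.ok ++ "r"]
37. n4.ok = "pwvx"  [C₁.sig ++ "x"]
38. n4.sig = "nuqk"  ["n" ++ C₁.ok]
39. n3.wid = 20  [len(C.sig) + 16]
40. n3.idx = false  [C.off > 2]
41. n18.acc = 17  [terminal]
42. n0.lim = true  [h.acc == 17]
43. n0.ok = "uzw"  ["u" ++ S₁.env]
44. n0.live = 21  [len(S₁.env) + 19]
45. n0.env = "zwux"  [S₁.env ++ S₁.ok]

20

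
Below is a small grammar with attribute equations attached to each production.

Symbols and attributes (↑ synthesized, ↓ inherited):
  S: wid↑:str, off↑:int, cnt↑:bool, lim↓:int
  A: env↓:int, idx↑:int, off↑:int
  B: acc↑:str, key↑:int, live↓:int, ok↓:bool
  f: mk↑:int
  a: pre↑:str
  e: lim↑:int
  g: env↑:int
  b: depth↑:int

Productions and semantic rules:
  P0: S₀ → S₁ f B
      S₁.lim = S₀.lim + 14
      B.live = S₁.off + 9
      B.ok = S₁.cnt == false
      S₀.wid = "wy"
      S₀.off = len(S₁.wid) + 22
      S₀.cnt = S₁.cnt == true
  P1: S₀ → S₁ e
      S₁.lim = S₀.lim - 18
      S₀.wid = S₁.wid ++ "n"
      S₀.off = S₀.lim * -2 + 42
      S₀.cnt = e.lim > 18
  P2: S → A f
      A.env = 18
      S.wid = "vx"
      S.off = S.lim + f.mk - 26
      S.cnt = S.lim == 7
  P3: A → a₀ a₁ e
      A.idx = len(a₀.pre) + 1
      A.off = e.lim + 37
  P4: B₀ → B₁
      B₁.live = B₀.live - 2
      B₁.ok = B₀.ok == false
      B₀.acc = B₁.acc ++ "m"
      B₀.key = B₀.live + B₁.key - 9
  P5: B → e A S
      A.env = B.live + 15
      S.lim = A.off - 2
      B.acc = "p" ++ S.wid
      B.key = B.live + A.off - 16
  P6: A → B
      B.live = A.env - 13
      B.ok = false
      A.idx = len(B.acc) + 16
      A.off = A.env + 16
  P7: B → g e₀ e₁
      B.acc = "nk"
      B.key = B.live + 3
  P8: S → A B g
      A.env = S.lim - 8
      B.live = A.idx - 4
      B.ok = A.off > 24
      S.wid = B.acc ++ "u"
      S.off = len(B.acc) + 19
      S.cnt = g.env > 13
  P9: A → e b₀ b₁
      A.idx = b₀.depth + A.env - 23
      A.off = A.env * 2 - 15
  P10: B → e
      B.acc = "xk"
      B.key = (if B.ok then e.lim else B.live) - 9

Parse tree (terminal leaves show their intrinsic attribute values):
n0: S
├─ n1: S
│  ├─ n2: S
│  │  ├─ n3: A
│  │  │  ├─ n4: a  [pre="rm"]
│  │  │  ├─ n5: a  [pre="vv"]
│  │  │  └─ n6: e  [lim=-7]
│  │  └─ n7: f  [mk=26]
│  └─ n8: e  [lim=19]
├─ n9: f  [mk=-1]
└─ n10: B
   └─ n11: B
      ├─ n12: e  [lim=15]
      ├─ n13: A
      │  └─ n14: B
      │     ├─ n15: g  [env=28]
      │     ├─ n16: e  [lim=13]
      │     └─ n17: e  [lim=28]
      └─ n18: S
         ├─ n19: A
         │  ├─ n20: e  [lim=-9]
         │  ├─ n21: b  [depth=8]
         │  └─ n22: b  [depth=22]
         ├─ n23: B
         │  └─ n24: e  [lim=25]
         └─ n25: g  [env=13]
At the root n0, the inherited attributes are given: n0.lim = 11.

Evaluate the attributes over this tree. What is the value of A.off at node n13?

30

1. n0.lim = 11  [given at root]
2. n1.lim = 25  [S₀.lim + 14]
3. n2.lim = 7  [S₀.lim - 18]
4. n3.env = 18  [18]
5. n4.pre = "rm"  [terminal]
6. n5.pre = "vv"  [terminal]
7. n6.lim = -7  [terminal]
8. n3.idx = 3  [len(a₀.pre) + 1]
9. n3.off = 30  [e.lim + 37]
10. n7.mk = 26  [terminal]
11. n2.wid = "vx"  ["vx"]
12. n2.off = 7  [S.lim + f.mk - 26]
13. n2.cnt = true  [S.lim == 7]
14. n8.lim = 19  [terminal]
15. n1.wid = "vxn"  [S₁.wid ++ "n"]
16. n1.off = -8  [S₀.lim * -2 + 42]
17. n1.cnt = true  [e.lim > 18]
18. n9.mk = -1  [terminal]
19. n10.live = 1  [S₁.off + 9]
20. n10.ok = false  [S₁.cnt == false]
21. n11.live = -1  [B₀.live - 2]
22. n11.ok = true  [B₀.ok == false]
23. n12.lim = 15  [terminal]
24. n13.env = 14  [B.live + 15]
25. n14.live = 1  [A.env - 13]
26. n14.ok = false  [false]
27. n15.env = 28  [terminal]
28. n16.lim = 13  [terminal]
29. n17.lim = 28  [terminal]
30. n14.acc = "nk"  ["nk"]
31. n14.key = 4  [B.live + 3]
32. n13.idx = 18  [len(B.acc) + 16]
33. n13.off = 30  [A.env + 16]
34. n18.lim = 28  [A.off - 2]
35. n19.env = 20  [S.lim - 8]
36. n20.lim = -9  [terminal]
37. n21.depth = 8  [terminal]
38. n22.depth = 22  [terminal]
39. n19.idx = 5  [b₀.depth + A.env - 23]
40. n19.off = 25  [A.env * 2 - 15]
41. n23.live = 1  [A.idx - 4]
42. n23.ok = true  [A.off > 24]
43. n24.lim = 25  [terminal]
44. n23.acc = "xk"  ["xk"]
45. n23.key = 16  [(if B.ok then e.lim else B.live) - 9]
46. n25.env = 13  [terminal]
47. n18.wid = "xku"  [B.acc ++ "u"]
48. n18.off = 21  [len(B.acc) + 19]
49. n18.cnt = false  [g.env > 13]
50. n11.acc = "pxku"  ["p" ++ S.wid]
51. n11.key = 13  [B.live + A.off - 16]
52. n10.acc = "pxkum"  [B₁.acc ++ "m"]
53. n10.key = 5  [B₀.live + B₁.key - 9]
54. n0.wid = "wy"  ["wy"]
55. n0.off = 25  [len(S₁.wid) + 22]
56. n0.cnt = true  [S₁.cnt == true]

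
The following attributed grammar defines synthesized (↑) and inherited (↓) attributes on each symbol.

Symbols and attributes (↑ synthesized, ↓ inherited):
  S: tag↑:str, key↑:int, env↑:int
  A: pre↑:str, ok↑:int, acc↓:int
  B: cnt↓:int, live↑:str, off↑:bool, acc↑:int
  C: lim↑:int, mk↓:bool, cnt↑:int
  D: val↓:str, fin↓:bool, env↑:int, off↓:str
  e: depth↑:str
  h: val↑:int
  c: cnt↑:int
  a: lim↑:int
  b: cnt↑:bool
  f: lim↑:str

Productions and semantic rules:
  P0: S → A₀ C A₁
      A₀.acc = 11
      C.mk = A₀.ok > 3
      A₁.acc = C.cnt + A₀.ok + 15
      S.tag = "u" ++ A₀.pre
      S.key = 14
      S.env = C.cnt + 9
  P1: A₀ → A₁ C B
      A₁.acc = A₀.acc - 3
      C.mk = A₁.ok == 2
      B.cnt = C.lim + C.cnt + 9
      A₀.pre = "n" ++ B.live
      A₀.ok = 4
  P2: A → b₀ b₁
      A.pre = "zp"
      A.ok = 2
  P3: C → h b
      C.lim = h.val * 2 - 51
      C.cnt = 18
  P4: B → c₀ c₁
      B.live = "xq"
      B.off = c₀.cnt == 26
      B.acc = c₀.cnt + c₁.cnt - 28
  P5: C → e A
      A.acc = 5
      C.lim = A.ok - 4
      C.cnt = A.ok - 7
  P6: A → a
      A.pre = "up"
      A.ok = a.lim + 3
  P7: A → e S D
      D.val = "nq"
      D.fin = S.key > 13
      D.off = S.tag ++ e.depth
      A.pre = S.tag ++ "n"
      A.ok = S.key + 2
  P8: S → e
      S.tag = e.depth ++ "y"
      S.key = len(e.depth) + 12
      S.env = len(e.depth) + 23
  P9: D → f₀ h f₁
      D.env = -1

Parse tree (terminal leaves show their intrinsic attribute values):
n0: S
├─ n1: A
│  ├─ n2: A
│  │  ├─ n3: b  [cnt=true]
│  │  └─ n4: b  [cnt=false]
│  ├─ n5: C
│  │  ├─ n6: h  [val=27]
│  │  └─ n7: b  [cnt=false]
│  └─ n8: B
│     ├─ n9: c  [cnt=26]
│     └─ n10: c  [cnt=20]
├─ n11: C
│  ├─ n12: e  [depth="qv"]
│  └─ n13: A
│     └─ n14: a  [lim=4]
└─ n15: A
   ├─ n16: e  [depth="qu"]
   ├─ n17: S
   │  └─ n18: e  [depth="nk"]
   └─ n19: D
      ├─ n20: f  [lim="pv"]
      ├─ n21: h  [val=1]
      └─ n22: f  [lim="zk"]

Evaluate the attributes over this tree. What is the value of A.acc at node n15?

1. n1.acc = 11  [11]
2. n2.acc = 8  [A₀.acc - 3]
3. n3.cnt = true  [terminal]
4. n4.cnt = false  [terminal]
5. n2.pre = "zp"  ["zp"]
6. n2.ok = 2  [2]
7. n5.mk = true  [A₁.ok == 2]
8. n6.val = 27  [terminal]
9. n7.cnt = false  [terminal]
10. n5.lim = 3  [h.val * 2 - 51]
11. n5.cnt = 18  [18]
12. n8.cnt = 30  [C.lim + C.cnt + 9]
13. n9.cnt = 26  [terminal]
14. n10.cnt = 20  [terminal]
15. n8.live = "xq"  ["xq"]
16. n8.off = true  [c₀.cnt == 26]
17. n8.acc = 18  [c₀.cnt + c₁.cnt - 28]
18. n1.pre = "nxq"  ["n" ++ B.live]
19. n1.ok = 4  [4]
20. n11.mk = true  [A₀.ok > 3]
21. n12.depth = "qv"  [terminal]
22. n13.acc = 5  [5]
23. n14.lim = 4  [terminal]
24. n13.pre = "up"  ["up"]
25. n13.ok = 7  [a.lim + 3]
26. n11.lim = 3  [A.ok - 4]
27. n11.cnt = 0  [A.ok - 7]
28. n15.acc = 19  [C.cnt + A₀.ok + 15]
29. n16.depth = "qu"  [terminal]
30. n18.depth = "nk"  [terminal]
31. n17.tag = "nky"  [e.depth ++ "y"]
32. n17.key = 14  [len(e.depth) + 12]
33. n17.env = 25  [len(e.depth) + 23]
34. n19.val = "nq"  ["nq"]
35. n19.fin = true  [S.key > 13]
36. n19.off = "nkyqu"  [S.tag ++ e.depth]
37. n20.lim = "pv"  [terminal]
38. n21.val = 1  [terminal]
39. n22.lim = "zk"  [terminal]
40. n19.env = -1  [-1]
41. n15.pre = "nkyn"  [S.tag ++ "n"]
42. n15.ok = 16  [S.key + 2]
43. n0.tag = "unxq"  ["u" ++ A₀.pre]
44. n0.key = 14  [14]
45. n0.env = 9  [C.cnt + 9]

19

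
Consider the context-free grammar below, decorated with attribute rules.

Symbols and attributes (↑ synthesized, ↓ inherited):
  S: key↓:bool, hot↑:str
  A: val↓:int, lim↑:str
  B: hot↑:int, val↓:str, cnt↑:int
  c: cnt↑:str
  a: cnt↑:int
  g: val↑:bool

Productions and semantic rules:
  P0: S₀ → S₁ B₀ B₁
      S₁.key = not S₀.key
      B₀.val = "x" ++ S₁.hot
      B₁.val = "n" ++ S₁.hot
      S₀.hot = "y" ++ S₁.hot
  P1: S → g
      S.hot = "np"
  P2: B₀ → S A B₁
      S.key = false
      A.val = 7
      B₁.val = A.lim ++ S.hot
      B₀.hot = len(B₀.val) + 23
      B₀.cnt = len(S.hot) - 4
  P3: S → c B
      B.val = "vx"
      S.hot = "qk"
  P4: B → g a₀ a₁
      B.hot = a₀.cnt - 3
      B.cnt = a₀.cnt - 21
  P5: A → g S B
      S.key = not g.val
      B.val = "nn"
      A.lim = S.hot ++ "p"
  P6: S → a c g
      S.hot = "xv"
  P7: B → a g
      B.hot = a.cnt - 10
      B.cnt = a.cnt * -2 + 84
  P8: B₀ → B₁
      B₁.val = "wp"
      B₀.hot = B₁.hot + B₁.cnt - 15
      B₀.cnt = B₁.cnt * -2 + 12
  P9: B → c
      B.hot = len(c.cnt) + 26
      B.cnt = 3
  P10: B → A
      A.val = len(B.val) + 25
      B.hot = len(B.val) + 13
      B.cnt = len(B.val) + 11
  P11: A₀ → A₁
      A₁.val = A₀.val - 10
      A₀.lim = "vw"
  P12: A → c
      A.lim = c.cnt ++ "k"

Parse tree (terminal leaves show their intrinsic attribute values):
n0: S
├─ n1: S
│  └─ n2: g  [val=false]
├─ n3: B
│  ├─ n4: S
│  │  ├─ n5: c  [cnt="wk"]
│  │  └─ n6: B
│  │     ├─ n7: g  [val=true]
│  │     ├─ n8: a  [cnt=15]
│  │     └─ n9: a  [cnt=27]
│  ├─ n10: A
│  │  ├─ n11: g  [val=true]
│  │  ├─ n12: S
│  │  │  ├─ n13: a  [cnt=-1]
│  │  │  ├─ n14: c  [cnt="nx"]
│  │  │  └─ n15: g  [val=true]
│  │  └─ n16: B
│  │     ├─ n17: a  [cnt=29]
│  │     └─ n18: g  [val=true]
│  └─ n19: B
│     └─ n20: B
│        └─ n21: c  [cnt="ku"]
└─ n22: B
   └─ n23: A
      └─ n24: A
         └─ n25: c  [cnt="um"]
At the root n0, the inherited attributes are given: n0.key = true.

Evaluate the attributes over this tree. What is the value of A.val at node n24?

18

1. n0.key = true  [given at root]
2. n1.key = false  [not S₀.key]
3. n2.val = false  [terminal]
4. n1.hot = "np"  ["np"]
5. n3.val = "xnp"  ["x" ++ S₁.hot]
6. n4.key = false  [false]
7. n5.cnt = "wk"  [terminal]
8. n6.val = "vx"  ["vx"]
9. n7.val = true  [terminal]
10. n8.cnt = 15  [terminal]
11. n9.cnt = 27  [terminal]
12. n6.hot = 12  [a₀.cnt - 3]
13. n6.cnt = -6  [a₀.cnt - 21]
14. n4.hot = "qk"  ["qk"]
15. n10.val = 7  [7]
16. n11.val = true  [terminal]
17. n12.key = false  [not g.val]
18. n13.cnt = -1  [terminal]
19. n14.cnt = "nx"  [terminal]
20. n15.val = true  [terminal]
21. n12.hot = "xv"  ["xv"]
22. n16.val = "nn"  ["nn"]
23. n17.cnt = 29  [terminal]
24. n18.val = true  [terminal]
25. n16.hot = 19  [a.cnt - 10]
26. n16.cnt = 26  [a.cnt * -2 + 84]
27. n10.lim = "xvp"  [S.hot ++ "p"]
28. n19.val = "xvpqk"  [A.lim ++ S.hot]
29. n20.val = "wp"  ["wp"]
30. n21.cnt = "ku"  [terminal]
31. n20.hot = 28  [len(c.cnt) + 26]
32. n20.cnt = 3  [3]
33. n19.hot = 16  [B₁.hot + B₁.cnt - 15]
34. n19.cnt = 6  [B₁.cnt * -2 + 12]
35. n3.hot = 26  [len(B₀.val) + 23]
36. n3.cnt = -2  [len(S.hot) - 4]
37. n22.val = "nnp"  ["n" ++ S₁.hot]
38. n23.val = 28  [len(B.val) + 25]
39. n24.val = 18  [A₀.val - 10]
40. n25.cnt = "um"  [terminal]
41. n24.lim = "umk"  [c.cnt ++ "k"]
42. n23.lim = "vw"  ["vw"]
43. n22.hot = 16  [len(B.val) + 13]
44. n22.cnt = 14  [len(B.val) + 11]
45. n0.hot = "ynp"  ["y" ++ S₁.hot]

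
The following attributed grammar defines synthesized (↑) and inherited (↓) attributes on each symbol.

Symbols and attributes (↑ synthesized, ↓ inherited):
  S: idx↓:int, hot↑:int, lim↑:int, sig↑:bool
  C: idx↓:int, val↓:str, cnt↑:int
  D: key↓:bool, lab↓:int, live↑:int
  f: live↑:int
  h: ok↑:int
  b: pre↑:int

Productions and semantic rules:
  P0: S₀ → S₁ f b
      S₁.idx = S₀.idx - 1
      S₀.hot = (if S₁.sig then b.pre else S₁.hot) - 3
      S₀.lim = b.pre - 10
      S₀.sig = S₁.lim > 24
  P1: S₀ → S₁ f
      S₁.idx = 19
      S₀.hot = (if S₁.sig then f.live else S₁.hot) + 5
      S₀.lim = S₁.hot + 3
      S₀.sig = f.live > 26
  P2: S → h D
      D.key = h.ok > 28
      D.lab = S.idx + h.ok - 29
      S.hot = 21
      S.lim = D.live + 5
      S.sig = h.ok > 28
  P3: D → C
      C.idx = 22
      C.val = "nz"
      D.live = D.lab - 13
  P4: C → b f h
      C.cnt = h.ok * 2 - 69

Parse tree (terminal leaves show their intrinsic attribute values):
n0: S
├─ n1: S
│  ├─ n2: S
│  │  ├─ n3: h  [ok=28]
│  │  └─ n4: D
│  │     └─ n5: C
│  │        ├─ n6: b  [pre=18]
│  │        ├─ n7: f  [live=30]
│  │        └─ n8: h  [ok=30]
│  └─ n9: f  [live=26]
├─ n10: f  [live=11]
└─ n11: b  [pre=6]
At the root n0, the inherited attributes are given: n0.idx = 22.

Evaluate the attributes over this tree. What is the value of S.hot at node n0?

1. n0.idx = 22  [given at root]
2. n1.idx = 21  [S₀.idx - 1]
3. n2.idx = 19  [19]
4. n3.ok = 28  [terminal]
5. n4.key = false  [h.ok > 28]
6. n4.lab = 18  [S.idx + h.ok - 29]
7. n5.idx = 22  [22]
8. n5.val = "nz"  ["nz"]
9. n6.pre = 18  [terminal]
10. n7.live = 30  [terminal]
11. n8.ok = 30  [terminal]
12. n5.cnt = -9  [h.ok * 2 - 69]
13. n4.live = 5  [D.lab - 13]
14. n2.hot = 21  [21]
15. n2.lim = 10  [D.live + 5]
16. n2.sig = false  [h.ok > 28]
17. n9.live = 26  [terminal]
18. n1.hot = 26  [(if S₁.sig then f.live else S₁.hot) + 5]
19. n1.lim = 24  [S₁.hot + 3]
20. n1.sig = false  [f.live > 26]
21. n10.live = 11  [terminal]
22. n11.pre = 6  [terminal]
23. n0.hot = 23  [(if S₁.sig then b.pre else S₁.hot) - 3]
24. n0.lim = -4  [b.pre - 10]
25. n0.sig = false  [S₁.lim > 24]

23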